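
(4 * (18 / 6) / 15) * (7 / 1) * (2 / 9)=1.24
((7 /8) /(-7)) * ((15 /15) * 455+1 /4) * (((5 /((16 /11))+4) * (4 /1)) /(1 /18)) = -1950291 /64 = -30473.30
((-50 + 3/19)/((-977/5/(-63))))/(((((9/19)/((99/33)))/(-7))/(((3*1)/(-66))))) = -696045/21494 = -32.38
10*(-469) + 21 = -4669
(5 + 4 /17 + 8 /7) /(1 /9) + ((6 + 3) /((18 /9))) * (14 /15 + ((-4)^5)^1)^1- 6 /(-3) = -2703916 /595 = -4544.40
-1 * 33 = -33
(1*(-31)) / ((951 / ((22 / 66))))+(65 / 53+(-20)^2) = 60667402 / 151209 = 401.22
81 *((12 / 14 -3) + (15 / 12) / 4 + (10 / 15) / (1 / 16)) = 80163 / 112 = 715.74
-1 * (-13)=13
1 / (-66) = -1 / 66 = -0.02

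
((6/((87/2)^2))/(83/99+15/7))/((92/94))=21714/19981319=0.00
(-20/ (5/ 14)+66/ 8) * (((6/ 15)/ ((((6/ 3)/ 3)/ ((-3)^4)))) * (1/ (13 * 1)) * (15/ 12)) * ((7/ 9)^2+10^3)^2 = -1254667616591/ 5616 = -223409475.89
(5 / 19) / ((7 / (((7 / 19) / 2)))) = 5 / 722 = 0.01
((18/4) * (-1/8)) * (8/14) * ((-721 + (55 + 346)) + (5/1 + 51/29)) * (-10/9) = -22710/203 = -111.87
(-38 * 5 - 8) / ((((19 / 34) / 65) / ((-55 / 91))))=1851300 / 133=13919.55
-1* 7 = -7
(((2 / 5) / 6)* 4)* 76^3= 1755904 / 15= 117060.27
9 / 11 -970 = -10661 / 11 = -969.18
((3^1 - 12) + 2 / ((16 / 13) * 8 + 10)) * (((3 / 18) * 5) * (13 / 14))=-2665 / 387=-6.89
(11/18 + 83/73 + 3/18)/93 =0.02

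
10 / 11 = 0.91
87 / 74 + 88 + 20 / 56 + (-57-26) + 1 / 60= 101779 / 15540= 6.55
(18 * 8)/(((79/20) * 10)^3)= 1152/493039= 0.00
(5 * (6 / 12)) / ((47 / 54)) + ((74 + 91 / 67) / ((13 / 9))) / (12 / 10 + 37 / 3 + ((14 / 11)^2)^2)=886271948460 / 145259336131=6.10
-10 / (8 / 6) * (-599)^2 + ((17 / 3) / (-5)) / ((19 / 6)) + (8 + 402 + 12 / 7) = -3578492871 / 1330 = -2690596.14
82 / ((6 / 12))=164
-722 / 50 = -361 / 25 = -14.44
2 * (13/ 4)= 13/ 2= 6.50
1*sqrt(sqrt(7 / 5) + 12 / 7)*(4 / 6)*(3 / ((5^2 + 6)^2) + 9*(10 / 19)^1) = 57698*sqrt(245*sqrt(35) + 2100) / 639065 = 5.38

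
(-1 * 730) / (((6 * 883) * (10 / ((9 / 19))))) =-219 / 33554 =-0.01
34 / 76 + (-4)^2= 625 / 38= 16.45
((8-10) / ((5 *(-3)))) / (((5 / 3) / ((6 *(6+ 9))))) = 7.20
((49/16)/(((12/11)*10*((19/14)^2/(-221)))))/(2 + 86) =-530621/1386240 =-0.38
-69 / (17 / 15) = -1035 / 17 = -60.88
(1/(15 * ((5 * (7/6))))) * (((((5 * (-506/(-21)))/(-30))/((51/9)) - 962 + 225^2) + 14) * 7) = 35468872/8925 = 3974.10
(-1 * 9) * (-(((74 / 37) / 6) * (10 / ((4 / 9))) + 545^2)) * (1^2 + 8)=24059632.50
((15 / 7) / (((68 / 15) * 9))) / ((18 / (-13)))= -325 / 8568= -0.04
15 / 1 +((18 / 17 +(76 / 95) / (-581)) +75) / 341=15.22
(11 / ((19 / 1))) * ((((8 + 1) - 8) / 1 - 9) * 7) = -616 / 19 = -32.42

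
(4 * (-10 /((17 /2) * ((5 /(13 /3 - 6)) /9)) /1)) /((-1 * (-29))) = 0.49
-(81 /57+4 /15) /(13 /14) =-518 /285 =-1.82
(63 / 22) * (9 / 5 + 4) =1827 / 110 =16.61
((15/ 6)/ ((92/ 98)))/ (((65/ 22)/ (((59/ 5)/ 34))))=31801/ 101660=0.31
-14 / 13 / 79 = -14 / 1027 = -0.01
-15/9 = -5/3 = -1.67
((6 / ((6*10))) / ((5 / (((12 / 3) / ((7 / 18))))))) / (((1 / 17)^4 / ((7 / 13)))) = 3006756 / 325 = 9251.56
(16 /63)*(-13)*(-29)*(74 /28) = 111592 /441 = 253.04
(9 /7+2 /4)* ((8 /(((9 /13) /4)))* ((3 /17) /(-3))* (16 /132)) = -20800 /35343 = -0.59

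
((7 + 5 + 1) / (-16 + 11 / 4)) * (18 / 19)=-936 / 1007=-0.93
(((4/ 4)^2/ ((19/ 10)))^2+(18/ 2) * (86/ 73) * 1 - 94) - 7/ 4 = -8946343/ 105412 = -84.87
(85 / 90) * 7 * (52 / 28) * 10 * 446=492830 / 9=54758.89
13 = 13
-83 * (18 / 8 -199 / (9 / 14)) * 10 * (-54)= -13773435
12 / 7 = 1.71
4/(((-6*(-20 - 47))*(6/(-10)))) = -10/603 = -0.02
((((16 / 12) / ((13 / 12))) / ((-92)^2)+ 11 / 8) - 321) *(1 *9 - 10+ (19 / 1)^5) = -21770449117569 / 27508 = -791422463.20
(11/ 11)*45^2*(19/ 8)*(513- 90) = 2034365.62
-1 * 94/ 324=-47/ 162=-0.29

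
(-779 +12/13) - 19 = -10362/13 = -797.08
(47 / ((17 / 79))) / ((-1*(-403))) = 3713 / 6851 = 0.54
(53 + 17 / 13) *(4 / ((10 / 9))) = 12708 / 65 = 195.51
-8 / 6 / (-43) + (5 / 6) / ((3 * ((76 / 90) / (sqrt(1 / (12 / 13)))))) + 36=25 * sqrt(39) / 456 + 4648 / 129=36.37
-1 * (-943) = 943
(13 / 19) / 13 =0.05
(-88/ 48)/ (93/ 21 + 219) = -77/ 9384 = -0.01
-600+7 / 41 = -24593 / 41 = -599.83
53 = 53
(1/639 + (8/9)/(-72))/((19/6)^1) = -124/36423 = -0.00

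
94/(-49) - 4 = -290/49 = -5.92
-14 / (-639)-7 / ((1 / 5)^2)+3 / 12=-174.73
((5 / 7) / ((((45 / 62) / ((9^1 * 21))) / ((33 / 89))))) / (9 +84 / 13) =4.46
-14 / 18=-7 / 9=-0.78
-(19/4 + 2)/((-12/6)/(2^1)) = 27/4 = 6.75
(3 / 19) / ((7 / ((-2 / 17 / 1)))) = -6 / 2261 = -0.00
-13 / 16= -0.81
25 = 25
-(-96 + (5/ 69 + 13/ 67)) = 442576/ 4623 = 95.73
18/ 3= 6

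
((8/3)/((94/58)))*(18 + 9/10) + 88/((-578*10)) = 2110978/67915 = 31.08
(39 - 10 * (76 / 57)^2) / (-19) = -191 / 171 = -1.12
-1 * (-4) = 4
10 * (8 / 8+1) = 20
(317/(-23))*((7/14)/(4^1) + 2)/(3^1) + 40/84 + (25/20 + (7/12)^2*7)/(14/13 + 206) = -578487577/62411328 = -9.27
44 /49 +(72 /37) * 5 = 10.63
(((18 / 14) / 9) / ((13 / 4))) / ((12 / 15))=5 / 91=0.05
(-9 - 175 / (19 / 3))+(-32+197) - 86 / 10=11378 / 95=119.77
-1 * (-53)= 53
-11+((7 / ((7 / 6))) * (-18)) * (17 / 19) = -2045 / 19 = -107.63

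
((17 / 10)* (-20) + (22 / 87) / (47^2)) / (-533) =6534200 / 102433539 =0.06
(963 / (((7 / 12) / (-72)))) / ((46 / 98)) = -5824224 / 23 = -253227.13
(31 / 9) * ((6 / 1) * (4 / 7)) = 248 / 21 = 11.81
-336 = -336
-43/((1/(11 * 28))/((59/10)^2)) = -11525591/25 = -461023.64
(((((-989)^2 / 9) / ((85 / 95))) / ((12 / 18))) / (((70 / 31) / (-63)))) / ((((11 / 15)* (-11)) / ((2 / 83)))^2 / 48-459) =-3733213983120 / 1377561833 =-2710.02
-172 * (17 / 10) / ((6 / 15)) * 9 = -6579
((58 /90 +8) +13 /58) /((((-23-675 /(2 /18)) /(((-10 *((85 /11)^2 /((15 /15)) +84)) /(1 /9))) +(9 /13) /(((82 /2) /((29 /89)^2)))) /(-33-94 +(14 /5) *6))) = -32287182044922961 /15635015429420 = -2065.06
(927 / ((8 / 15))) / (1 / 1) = 13905 / 8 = 1738.12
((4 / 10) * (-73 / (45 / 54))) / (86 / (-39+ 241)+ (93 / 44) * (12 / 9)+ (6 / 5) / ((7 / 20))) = -5.25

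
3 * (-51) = -153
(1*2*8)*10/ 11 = 160/ 11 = 14.55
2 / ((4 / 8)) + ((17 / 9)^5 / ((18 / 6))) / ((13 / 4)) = 14891072 / 2302911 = 6.47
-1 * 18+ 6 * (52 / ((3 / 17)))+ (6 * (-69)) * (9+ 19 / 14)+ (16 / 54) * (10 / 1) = -479095 / 189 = -2534.89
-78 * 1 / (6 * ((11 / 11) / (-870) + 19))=-11310 / 16529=-0.68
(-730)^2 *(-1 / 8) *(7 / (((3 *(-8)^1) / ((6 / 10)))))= 186515 / 16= 11657.19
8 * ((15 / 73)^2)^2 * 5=2025000 / 28398241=0.07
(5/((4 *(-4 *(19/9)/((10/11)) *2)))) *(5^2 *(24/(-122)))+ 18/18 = 67871/50996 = 1.33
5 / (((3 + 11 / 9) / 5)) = 225 / 38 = 5.92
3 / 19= 0.16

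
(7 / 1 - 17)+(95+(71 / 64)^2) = 353201 / 4096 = 86.23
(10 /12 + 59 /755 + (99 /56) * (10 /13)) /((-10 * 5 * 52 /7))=-0.01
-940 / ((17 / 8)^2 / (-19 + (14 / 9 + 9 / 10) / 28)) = 71679136 / 18207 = 3936.90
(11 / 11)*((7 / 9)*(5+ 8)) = 91 / 9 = 10.11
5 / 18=0.28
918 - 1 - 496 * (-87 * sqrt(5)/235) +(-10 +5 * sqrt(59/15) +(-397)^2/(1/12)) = sqrt(885)/3 +43152 * sqrt(5)/235 +1892215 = 1892635.52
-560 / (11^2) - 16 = -2496 / 121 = -20.63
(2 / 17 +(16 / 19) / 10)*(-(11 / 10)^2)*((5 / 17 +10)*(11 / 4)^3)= -183759191 / 3514240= -52.29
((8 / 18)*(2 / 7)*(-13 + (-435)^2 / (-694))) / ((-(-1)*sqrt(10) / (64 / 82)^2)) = -58001408*sqrt(10) / 26248815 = -6.99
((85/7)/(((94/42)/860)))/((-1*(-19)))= 219300/893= 245.58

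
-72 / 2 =-36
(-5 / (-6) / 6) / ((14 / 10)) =25 / 252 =0.10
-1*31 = -31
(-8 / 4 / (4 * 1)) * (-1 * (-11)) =-11 / 2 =-5.50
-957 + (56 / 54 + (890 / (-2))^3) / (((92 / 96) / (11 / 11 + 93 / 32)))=-297409585771 / 828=-359190320.98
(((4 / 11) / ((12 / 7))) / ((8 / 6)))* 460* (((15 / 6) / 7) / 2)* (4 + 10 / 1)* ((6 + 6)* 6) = 13172.73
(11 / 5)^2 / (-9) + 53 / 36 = 841 / 900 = 0.93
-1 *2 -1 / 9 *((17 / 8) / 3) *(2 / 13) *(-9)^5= 37075 / 52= 712.98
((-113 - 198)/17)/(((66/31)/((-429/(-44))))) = -125333/1496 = -83.78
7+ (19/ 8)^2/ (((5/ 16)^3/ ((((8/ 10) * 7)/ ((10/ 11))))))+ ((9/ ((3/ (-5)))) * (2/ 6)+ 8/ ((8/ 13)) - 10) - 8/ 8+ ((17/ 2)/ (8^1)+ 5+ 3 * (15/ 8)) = 57712631/ 50000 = 1154.25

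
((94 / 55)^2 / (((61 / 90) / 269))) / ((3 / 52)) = 741587808 / 36905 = 20094.51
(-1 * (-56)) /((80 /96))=336 /5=67.20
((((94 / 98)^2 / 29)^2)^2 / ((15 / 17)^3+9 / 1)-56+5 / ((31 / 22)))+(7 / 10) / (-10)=-45533846996997536852303647171 / 866954470182772497077827800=-52.52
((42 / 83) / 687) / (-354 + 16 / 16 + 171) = -1 / 247091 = -0.00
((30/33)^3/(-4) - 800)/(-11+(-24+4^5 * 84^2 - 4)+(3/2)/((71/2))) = -2224075/20082310347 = -0.00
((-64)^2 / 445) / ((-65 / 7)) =-28672 / 28925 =-0.99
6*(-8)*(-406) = 19488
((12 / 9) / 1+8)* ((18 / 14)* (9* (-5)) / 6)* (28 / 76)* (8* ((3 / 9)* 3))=-265.26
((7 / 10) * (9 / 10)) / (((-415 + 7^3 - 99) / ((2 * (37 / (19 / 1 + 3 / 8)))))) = -1036 / 73625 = -0.01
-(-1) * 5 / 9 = 5 / 9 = 0.56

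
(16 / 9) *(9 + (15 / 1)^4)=90016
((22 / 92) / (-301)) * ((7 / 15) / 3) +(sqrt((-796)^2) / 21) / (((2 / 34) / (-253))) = -101578093397 / 623070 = -163028.38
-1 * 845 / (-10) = 84.50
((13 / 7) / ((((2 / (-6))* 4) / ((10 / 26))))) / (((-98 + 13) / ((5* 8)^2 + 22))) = 2433 / 238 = 10.22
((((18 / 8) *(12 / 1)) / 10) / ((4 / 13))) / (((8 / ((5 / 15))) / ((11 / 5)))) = 1287 / 1600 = 0.80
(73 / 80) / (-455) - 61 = -2220473 / 36400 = -61.00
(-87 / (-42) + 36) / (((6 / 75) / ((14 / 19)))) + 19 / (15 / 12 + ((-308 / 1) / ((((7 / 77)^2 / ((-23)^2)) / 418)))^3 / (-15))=29828494269833969126401040326111495 / 85064373902716009516190584044322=350.66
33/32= 1.03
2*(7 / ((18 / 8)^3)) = 896 / 729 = 1.23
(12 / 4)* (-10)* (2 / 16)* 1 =-15 / 4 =-3.75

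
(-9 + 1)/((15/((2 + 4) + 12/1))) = -48/5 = -9.60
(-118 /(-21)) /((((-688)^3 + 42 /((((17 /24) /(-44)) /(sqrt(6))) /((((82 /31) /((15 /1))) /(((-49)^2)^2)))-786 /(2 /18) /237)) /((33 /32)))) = -74307750987158042925285512872987 /4176117962379188838911271756915277825408 + 83245662827403394395 * sqrt(6) /19090824970876291835022956603041270059008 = -0.00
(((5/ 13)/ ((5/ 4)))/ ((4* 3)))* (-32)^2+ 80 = 4144/ 39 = 106.26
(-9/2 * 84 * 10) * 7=-26460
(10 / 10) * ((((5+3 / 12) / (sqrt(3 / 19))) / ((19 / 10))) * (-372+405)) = 1155 * sqrt(57) / 38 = 229.48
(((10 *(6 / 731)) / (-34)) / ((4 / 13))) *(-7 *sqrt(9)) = 4095 / 24854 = 0.16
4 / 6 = 2 / 3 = 0.67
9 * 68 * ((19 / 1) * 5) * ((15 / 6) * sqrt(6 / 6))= 145350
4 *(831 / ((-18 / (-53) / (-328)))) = -9630736 / 3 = -3210245.33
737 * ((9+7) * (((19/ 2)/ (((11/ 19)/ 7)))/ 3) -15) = 1321307/ 3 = 440435.67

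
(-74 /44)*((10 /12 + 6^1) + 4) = -2405 /132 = -18.22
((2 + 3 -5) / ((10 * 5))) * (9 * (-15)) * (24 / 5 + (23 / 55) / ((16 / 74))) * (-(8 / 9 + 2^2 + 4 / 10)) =0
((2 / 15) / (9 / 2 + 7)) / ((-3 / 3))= -4 / 345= -0.01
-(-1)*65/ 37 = 65/ 37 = 1.76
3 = 3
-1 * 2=-2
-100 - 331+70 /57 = -24497 /57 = -429.77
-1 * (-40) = 40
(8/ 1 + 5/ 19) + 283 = 5534/ 19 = 291.26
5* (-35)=-175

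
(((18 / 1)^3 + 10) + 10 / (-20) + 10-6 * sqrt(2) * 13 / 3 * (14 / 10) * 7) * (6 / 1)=35109-7644 * sqrt(2) / 5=32946.95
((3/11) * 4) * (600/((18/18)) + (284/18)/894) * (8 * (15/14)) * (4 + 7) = 193109680/3129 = 61716.10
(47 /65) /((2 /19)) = 893 /130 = 6.87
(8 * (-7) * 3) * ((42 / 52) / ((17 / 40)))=-70560 / 221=-319.28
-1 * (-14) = 14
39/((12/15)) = 195/4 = 48.75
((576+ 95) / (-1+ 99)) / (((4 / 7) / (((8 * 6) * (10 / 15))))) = 2684 / 7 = 383.43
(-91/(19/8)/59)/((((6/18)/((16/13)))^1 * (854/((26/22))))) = -2496/752191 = -0.00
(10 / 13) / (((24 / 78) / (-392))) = -980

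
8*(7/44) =14/11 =1.27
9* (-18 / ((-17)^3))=162 / 4913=0.03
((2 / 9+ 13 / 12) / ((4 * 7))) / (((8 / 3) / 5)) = 235 / 2688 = 0.09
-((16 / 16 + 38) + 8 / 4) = -41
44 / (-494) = -22 / 247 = -0.09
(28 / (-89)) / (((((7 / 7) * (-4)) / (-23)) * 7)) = -23 / 89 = -0.26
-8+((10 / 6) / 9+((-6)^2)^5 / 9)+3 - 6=181398236 / 27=6718453.19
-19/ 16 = -1.19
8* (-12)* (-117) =11232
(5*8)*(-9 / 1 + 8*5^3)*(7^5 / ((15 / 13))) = 1732196648 / 3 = 577398882.67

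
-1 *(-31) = 31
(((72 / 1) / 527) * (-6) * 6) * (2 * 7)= -36288 / 527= -68.86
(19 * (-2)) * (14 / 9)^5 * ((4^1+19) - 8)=-5191.62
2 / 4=1 / 2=0.50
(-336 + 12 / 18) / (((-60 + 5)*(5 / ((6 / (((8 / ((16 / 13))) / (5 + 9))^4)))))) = 1236687872 / 7854275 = 157.45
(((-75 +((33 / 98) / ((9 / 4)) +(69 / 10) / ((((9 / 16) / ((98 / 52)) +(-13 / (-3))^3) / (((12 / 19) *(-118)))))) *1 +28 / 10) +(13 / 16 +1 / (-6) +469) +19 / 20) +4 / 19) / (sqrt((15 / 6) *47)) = 75798734847299 *sqrt(470) / 45387368317200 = 36.21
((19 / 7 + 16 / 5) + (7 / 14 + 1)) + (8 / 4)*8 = 1639 / 70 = 23.41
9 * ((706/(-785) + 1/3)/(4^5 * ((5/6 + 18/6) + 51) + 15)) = -11997/132267005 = -0.00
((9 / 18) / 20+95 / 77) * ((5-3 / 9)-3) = 3877 / 1848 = 2.10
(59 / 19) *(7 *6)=2478 / 19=130.42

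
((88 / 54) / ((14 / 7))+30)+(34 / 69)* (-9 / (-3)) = 20054 / 621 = 32.29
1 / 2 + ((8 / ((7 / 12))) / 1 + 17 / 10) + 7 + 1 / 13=10461 / 455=22.99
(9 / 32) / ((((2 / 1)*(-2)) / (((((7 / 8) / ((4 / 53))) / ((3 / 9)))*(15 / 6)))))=-50085 / 8192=-6.11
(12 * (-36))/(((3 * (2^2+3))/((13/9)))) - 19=-341/7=-48.71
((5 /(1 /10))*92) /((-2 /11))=-25300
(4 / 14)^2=0.08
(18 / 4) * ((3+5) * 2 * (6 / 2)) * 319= 68904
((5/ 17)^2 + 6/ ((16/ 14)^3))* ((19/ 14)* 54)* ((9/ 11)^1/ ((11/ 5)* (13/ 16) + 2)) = 2337594795/ 35960848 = 65.00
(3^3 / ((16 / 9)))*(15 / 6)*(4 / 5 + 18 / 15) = 1215 / 16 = 75.94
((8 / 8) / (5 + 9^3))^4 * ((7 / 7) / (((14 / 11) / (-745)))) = -0.00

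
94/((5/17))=1598/5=319.60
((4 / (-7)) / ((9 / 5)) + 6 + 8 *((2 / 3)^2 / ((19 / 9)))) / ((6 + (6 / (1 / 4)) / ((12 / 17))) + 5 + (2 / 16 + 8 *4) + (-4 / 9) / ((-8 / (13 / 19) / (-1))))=70544 / 738185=0.10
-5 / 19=-0.26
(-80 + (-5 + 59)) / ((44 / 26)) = -169 / 11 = -15.36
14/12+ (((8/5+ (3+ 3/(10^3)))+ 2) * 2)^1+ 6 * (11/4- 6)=-7691/1500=-5.13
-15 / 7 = -2.14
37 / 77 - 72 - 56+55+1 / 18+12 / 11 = -71.37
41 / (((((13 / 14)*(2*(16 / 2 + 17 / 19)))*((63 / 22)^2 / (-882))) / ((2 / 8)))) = -66.74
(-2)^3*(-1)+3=11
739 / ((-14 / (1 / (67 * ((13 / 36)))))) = -13302 / 6097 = -2.18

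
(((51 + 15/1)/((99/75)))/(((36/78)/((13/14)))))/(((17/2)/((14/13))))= 650/51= 12.75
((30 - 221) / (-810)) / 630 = 191 / 510300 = 0.00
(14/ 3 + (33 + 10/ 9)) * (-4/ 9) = -1396/ 81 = -17.23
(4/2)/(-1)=-2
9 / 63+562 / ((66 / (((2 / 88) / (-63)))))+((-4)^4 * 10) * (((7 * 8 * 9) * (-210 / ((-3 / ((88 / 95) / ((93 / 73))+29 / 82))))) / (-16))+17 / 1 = -13476762748459309 / 2209053924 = -6100694.33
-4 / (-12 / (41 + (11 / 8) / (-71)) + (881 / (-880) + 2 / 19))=518921920 / 154209901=3.37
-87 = -87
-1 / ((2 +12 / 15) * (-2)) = 5 / 28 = 0.18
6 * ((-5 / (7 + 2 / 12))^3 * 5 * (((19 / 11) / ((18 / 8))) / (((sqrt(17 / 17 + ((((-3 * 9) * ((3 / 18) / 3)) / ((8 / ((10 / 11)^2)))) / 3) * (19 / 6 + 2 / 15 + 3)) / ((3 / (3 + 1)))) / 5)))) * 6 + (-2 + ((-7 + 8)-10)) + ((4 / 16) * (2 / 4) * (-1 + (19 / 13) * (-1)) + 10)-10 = -307800000 * sqrt(1306) / 51918071-147 / 13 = -225.56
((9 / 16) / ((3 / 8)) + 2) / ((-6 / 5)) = -35 / 12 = -2.92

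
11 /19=0.58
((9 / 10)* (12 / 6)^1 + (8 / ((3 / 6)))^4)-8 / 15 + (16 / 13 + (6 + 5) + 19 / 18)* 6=4265104 / 65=65616.98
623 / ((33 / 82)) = 51086 / 33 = 1548.06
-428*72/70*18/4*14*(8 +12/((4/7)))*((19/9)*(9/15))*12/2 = -6112661.76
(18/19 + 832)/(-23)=-15826/437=-36.22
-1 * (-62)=62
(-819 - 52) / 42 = -871 / 42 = -20.74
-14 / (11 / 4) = -5.09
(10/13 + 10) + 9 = 257/13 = 19.77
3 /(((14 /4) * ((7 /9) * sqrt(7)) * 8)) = 27 * sqrt(7) /1372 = 0.05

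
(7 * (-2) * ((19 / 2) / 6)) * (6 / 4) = -133 / 4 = -33.25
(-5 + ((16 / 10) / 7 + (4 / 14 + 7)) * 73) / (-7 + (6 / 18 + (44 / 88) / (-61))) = -6962784 / 85505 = -81.43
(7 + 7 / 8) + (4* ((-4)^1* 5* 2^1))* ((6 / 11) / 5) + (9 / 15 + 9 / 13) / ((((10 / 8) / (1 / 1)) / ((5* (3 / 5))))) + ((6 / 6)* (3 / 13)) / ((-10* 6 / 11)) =-186481 / 28600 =-6.52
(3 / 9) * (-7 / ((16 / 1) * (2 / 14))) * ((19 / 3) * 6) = -931 / 24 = -38.79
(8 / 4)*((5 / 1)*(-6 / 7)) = -60 / 7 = -8.57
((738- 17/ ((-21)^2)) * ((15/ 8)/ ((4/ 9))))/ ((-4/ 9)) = -43934535/ 6272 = -7004.87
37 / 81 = 0.46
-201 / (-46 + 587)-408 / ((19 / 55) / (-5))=60696381 / 10279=5904.89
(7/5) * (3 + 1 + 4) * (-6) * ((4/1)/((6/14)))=-3136/5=-627.20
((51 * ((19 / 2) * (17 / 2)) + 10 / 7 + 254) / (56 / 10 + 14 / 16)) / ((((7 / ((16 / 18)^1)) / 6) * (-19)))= -6531360 / 241129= -27.09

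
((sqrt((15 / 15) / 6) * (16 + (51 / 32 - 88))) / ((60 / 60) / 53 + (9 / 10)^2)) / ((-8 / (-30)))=-14926125 * sqrt(6) / 281152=-130.04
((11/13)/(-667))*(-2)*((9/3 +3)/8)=33/17342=0.00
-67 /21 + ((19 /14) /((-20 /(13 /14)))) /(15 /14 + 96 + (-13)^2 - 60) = -7732541 /2423400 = -3.19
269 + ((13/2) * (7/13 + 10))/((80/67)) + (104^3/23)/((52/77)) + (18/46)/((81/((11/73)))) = 175883682749/2417760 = 72746.54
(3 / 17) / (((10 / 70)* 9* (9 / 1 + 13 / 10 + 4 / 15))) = 70 / 5389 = 0.01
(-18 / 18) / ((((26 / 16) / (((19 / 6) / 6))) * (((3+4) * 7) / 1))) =-38 / 5733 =-0.01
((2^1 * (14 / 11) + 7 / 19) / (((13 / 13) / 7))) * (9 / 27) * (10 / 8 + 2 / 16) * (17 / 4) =24157 / 608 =39.73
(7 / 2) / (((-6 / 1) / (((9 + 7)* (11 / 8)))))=-12.83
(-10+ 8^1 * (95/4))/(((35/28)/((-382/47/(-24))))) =2292/47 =48.77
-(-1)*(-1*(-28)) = 28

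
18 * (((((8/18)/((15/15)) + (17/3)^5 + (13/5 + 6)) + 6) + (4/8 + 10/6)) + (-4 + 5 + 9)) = 14264693/135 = 105664.39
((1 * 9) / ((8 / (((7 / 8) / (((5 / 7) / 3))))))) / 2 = 2.07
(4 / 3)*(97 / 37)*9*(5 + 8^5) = 38147772 / 37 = 1031020.86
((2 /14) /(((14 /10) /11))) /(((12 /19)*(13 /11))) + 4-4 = 11495 /7644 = 1.50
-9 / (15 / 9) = -27 / 5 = -5.40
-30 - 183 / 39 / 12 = -4741 / 156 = -30.39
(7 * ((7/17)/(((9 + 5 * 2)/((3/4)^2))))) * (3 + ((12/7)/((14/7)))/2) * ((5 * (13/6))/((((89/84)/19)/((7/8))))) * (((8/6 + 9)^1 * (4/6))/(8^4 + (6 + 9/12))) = 0.08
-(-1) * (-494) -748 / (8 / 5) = -1923 / 2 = -961.50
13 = 13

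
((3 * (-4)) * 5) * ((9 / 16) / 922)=-135 / 3688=-0.04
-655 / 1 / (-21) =655 / 21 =31.19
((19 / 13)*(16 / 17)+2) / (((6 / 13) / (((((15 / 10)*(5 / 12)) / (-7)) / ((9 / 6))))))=-1865 / 4284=-0.44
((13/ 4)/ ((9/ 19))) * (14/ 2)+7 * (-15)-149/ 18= -65.25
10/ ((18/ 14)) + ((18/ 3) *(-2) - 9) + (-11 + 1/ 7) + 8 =-16.08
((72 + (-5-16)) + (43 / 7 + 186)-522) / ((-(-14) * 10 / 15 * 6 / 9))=-2196 / 49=-44.82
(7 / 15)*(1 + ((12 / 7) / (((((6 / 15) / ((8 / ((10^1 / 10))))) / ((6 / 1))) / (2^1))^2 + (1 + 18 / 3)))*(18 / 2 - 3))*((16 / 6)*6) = 111513712 / 6048015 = 18.44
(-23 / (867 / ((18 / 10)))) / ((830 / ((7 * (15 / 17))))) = -1449 / 4077790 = -0.00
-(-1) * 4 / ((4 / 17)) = 17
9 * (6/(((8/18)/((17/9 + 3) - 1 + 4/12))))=513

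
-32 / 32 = -1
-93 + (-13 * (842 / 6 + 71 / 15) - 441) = -2419.87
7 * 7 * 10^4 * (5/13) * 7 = 17150000/13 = 1319230.77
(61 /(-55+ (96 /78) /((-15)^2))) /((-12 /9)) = 535275 /643436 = 0.83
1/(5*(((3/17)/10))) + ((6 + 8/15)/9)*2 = 1726/135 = 12.79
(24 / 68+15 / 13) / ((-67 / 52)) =-1332 / 1139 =-1.17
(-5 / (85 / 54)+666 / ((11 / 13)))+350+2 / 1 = 212416 / 187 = 1135.91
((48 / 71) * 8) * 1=384 / 71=5.41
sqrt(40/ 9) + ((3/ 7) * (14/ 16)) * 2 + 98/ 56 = 4.61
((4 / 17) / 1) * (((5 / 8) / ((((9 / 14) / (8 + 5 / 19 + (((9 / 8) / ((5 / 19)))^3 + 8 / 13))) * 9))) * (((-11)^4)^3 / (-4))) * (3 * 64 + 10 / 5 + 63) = -2588525517047596986094081 / 5804697600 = -445936325270001.49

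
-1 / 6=-0.17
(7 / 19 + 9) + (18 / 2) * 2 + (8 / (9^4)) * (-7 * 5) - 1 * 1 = 3281741 / 124659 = 26.33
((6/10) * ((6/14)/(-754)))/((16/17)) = -153/422240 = -0.00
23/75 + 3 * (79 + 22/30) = 17963/75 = 239.51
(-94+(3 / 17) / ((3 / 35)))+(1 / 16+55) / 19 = -460175 / 5168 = -89.04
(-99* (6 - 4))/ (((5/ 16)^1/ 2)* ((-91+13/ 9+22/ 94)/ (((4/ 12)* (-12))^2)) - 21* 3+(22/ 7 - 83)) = 300174336/ 217898405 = 1.38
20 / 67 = 0.30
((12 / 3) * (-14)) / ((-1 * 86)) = 28 / 43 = 0.65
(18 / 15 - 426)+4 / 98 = -104066 / 245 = -424.76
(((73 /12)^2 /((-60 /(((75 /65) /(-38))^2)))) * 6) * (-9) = 239805 /7809152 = 0.03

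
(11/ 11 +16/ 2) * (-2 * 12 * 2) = -432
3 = 3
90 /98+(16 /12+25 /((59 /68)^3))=1223518049 /30190713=40.53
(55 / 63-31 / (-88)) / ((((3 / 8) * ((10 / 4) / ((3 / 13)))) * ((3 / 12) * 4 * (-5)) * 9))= -13586 / 2027025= -0.01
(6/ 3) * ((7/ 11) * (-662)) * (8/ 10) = -37072/ 55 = -674.04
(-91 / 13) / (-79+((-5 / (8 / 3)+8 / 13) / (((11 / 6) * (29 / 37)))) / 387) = 14978964 / 169053155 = 0.09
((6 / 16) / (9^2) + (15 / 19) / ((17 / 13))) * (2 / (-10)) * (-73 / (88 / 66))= 3098339 / 465120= 6.66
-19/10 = -1.90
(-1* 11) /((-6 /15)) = 55 /2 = 27.50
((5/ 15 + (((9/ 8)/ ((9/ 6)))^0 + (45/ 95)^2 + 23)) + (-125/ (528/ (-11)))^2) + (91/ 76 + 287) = 265772785/ 831744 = 319.54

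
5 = 5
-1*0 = 0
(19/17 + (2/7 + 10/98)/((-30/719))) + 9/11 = -2022467/274890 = -7.36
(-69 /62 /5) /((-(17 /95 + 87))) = 1311 /513484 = 0.00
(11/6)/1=11/6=1.83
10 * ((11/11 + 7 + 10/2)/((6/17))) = 368.33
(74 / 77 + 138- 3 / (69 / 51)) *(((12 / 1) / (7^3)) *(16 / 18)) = 7749536 / 1822359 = 4.25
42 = 42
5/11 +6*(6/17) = 481/187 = 2.57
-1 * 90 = -90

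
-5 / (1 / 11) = -55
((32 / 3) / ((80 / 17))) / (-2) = -17 / 15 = -1.13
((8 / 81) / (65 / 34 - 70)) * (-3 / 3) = 272 / 187515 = 0.00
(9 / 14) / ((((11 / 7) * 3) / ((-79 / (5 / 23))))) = -5451 / 110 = -49.55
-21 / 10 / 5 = -21 / 50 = -0.42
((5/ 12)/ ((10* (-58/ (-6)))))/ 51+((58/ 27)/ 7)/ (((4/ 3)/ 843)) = 16069835/ 82824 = 194.02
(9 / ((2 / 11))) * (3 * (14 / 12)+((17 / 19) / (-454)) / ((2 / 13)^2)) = 11671209 / 69008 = 169.13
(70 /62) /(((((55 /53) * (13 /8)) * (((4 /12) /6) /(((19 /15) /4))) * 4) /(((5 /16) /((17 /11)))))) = 21147 /109616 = 0.19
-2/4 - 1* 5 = -11/2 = -5.50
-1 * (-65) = 65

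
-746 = -746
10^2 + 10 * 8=180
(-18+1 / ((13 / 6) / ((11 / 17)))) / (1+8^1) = -1304 / 663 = -1.97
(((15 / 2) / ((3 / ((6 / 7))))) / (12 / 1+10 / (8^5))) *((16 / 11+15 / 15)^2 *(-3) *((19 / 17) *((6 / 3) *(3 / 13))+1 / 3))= -100866539520 / 36803397631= -2.74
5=5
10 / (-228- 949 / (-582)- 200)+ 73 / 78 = 17660771 / 19355466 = 0.91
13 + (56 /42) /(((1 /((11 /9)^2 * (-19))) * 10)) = 11197 /1215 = 9.22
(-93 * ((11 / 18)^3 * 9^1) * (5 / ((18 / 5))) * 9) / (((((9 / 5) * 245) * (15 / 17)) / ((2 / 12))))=-3507185 / 3429216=-1.02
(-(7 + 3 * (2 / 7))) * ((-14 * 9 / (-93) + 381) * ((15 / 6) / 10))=-651915 / 868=-751.05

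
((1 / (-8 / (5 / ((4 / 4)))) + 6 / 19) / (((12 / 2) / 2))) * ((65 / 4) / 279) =-3055 / 508896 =-0.01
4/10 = 2/5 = 0.40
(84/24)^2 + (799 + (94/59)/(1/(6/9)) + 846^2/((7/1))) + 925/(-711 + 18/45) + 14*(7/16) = 3629578883365/35217336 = 103062.28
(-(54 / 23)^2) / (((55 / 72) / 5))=-209952 / 5819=-36.08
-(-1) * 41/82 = 1/2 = 0.50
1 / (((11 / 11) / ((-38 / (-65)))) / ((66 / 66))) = 38 / 65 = 0.58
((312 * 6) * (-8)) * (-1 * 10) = 149760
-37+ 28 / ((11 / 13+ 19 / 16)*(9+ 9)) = -137947 / 3807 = -36.24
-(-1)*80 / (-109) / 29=-80 / 3161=-0.03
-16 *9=-144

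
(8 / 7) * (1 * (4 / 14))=16 / 49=0.33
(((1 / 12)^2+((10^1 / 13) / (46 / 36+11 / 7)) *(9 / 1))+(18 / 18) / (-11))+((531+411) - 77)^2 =5531291604649 / 7392528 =748227.35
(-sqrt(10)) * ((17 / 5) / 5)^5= -1419857 * sqrt(10) / 9765625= -0.46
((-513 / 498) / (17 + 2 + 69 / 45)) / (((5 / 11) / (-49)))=3591 / 664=5.41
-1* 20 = -20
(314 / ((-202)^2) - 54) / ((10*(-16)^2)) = -1101551 / 52229120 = -0.02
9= 9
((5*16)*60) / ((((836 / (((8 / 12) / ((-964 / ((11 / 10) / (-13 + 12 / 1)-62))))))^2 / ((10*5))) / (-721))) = -7176852025 / 15222216966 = -0.47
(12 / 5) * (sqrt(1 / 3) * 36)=144 * sqrt(3) / 5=49.88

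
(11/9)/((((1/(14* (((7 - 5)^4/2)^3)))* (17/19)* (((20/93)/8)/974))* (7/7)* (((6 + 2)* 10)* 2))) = 2217352.63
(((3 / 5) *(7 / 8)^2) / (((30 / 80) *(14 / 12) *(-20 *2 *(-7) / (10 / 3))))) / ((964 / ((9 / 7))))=9 / 539840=0.00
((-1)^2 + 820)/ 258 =3.18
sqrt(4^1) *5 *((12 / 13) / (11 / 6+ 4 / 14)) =5040 / 1157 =4.36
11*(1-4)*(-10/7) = 330/7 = 47.14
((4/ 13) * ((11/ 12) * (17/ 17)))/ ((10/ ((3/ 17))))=11/ 2210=0.00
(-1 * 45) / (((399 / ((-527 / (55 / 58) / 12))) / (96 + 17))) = 1726979 / 2926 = 590.22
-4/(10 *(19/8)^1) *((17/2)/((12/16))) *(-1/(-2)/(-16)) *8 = 0.48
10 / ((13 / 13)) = 10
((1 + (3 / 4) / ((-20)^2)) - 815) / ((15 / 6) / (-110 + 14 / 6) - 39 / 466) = 98017095823 / 12873600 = 7613.81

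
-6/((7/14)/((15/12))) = -15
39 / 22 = 1.77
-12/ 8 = -3/ 2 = -1.50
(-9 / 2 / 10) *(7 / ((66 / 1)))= -21 / 440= -0.05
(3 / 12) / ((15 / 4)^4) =64 / 50625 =0.00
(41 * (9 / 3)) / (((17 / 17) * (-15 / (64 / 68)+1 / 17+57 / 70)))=-8.16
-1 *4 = -4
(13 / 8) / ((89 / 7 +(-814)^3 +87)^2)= 49 / 8771805300081917600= 0.00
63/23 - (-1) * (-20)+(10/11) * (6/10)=-16.72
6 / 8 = 3 / 4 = 0.75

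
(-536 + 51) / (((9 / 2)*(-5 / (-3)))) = -194 / 3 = -64.67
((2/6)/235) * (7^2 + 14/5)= 259/3525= 0.07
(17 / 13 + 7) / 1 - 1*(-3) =147 / 13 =11.31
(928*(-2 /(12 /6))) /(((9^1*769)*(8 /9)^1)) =-116 /769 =-0.15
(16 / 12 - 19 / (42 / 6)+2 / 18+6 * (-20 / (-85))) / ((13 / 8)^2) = 9728 / 180999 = 0.05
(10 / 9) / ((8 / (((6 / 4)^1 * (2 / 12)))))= 5 / 144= 0.03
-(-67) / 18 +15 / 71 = 5027 / 1278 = 3.93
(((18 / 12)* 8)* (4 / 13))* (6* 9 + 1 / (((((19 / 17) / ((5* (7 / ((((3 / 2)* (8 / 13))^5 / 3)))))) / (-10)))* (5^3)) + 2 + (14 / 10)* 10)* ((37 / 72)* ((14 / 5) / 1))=59985677647 / 192067200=312.32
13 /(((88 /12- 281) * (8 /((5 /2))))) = -195 /13136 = -0.01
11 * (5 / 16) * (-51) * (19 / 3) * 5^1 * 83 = -7372475 / 16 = -460779.69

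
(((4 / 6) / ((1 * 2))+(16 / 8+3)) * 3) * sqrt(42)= 103.69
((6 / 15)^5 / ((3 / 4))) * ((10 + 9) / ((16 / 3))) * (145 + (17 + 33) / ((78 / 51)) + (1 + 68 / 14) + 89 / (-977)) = 2479231264 / 277834375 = 8.92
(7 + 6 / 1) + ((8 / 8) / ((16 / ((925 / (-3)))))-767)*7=-263563 / 48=-5490.90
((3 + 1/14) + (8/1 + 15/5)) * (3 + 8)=2167/14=154.79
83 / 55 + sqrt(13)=5.11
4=4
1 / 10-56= -559 / 10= -55.90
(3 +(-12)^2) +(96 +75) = 318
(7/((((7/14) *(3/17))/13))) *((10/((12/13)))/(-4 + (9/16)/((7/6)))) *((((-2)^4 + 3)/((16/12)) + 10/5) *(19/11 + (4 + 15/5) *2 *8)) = -5869497.90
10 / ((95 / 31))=62 / 19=3.26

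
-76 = -76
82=82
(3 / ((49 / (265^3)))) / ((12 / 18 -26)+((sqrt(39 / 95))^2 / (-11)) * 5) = -35004704625 / 784049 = -44646.07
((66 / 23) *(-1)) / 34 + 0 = -33 / 391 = -0.08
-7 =-7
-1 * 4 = -4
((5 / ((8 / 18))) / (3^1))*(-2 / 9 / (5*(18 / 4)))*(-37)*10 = 370 / 27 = 13.70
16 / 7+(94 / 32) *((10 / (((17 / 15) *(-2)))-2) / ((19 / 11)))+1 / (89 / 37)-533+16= -1690976463 / 3219664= -525.20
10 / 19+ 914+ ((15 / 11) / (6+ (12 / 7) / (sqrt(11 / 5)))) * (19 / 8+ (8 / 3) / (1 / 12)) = 145570429 / 157776 -875 * sqrt(55) / 4152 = 921.08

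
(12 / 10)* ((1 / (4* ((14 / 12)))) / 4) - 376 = -52631 / 140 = -375.94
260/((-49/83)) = -21580/49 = -440.41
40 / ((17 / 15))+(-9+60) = 1467 / 17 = 86.29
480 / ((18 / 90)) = 2400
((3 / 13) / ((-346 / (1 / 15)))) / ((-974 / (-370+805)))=87 / 4381052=0.00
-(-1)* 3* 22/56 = 33/28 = 1.18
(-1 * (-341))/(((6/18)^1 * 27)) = 341/9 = 37.89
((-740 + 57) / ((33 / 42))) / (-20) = 4781 / 110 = 43.46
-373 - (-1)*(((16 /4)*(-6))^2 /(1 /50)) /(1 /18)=518027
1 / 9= 0.11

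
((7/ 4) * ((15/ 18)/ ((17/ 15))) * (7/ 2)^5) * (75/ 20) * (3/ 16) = 132355125/ 278528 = 475.20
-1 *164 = -164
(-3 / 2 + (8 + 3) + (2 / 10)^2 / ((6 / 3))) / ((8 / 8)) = 238 / 25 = 9.52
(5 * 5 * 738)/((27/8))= 16400/3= 5466.67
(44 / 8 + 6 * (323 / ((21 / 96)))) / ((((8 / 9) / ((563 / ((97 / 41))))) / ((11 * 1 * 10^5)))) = 1772599979081250 / 679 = 2610603798352.36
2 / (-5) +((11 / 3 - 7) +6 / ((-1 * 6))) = -71 / 15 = -4.73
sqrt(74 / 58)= sqrt(1073) / 29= 1.13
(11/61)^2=121/3721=0.03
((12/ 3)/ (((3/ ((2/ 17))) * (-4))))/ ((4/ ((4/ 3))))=-0.01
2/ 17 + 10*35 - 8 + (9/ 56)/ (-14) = 342.11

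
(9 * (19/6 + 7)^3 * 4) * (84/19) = 3177734/19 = 167249.16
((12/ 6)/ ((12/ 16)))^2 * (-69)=-1472/ 3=-490.67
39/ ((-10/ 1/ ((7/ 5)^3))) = -13377/ 1250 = -10.70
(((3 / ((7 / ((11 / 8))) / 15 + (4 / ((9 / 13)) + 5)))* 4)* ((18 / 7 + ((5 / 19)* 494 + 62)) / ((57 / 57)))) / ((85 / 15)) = 24270840 / 654857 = 37.06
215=215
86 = 86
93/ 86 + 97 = 8435/ 86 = 98.08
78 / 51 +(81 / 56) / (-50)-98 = -4593377 / 47600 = -96.50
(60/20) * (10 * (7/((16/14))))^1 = 735/4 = 183.75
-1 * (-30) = 30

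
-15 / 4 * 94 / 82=-705 / 164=-4.30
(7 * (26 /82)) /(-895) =-91 /36695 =-0.00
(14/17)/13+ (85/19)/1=19051/4199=4.54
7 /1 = 7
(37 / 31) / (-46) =-37 / 1426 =-0.03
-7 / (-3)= 7 / 3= 2.33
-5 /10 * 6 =-3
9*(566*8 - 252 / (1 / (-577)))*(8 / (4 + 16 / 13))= 35084088 / 17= 2063769.88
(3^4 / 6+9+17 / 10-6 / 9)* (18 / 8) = 1059 / 20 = 52.95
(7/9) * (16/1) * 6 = 224/3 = 74.67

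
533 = 533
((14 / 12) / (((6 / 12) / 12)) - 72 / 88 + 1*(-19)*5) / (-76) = 373 / 418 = 0.89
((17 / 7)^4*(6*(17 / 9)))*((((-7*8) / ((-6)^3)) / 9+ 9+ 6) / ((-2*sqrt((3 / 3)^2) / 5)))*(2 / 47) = -51853177640 / 82265463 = -630.32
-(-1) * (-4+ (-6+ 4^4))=246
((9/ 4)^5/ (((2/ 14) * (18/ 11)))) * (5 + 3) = 505197/ 256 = 1973.43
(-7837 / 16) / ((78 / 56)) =-54859 / 156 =-351.66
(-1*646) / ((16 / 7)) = -2261 / 8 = -282.62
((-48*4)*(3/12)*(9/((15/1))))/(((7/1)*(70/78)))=-5616/1225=-4.58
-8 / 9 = -0.89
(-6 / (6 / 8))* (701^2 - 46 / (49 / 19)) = -3931065.31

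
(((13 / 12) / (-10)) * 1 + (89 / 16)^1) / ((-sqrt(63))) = -187 * sqrt(7) / 720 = -0.69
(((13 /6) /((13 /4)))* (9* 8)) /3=16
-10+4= -6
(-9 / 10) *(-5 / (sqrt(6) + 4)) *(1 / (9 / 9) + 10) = 99 / 5 - 99 *sqrt(6) / 20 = 7.68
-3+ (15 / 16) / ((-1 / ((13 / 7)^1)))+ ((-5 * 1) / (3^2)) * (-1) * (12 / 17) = -24841 / 5712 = -4.35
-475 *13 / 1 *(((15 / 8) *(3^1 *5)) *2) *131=-182008125 / 4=-45502031.25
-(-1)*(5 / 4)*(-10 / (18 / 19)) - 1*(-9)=-151 / 36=-4.19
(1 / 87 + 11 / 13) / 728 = 485 / 411684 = 0.00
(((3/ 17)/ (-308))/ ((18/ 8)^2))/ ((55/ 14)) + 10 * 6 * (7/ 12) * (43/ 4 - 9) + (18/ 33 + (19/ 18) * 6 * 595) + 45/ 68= 2127582749/ 555390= 3830.79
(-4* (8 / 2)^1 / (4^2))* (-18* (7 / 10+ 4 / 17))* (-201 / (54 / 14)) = -74571 / 85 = -877.31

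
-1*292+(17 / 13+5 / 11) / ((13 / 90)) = -520148 / 1859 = -279.80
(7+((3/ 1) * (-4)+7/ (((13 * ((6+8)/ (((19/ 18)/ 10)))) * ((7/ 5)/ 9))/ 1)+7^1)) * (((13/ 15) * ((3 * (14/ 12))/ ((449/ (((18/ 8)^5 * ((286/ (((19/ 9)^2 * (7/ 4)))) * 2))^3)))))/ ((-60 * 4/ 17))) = -35658185030349582052180964421/ 486230227356942860288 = -73336010.44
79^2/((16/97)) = 605377/16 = 37836.06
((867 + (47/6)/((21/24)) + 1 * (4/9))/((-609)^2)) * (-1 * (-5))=276065/23365503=0.01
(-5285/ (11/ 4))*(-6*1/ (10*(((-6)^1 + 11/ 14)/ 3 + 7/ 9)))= -1598184/ 1331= -1200.74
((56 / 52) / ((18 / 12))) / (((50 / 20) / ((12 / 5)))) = 224 / 325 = 0.69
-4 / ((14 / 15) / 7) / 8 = -15 / 4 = -3.75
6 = 6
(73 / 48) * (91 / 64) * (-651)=-1441531 / 1024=-1407.75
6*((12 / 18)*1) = 4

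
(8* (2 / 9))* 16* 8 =2048 / 9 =227.56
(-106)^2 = 11236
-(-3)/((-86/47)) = -141/86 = -1.64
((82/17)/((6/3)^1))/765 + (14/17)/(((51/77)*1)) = 16211/13005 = 1.25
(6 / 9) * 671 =1342 / 3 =447.33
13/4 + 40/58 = 457/116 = 3.94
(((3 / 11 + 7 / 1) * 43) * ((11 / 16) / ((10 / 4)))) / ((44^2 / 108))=1161 / 242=4.80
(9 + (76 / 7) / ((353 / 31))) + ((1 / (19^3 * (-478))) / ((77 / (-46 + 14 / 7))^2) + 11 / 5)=1723056152572 / 141774946985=12.15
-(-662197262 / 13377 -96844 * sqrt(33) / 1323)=96844 * sqrt(33) / 1323 + 662197262 / 13377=49923.18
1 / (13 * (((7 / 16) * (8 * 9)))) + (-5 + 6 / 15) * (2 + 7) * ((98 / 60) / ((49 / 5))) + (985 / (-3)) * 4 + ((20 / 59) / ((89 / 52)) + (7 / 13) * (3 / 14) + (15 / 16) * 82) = -213831592909 / 172022760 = -1243.04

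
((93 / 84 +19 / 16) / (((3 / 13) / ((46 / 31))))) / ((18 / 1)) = 76843 / 93744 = 0.82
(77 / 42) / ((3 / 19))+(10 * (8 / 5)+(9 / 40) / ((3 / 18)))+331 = 64793 / 180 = 359.96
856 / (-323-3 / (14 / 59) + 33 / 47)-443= -98196461 / 220391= -445.56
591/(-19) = -591/19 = -31.11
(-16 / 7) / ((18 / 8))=-64 / 63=-1.02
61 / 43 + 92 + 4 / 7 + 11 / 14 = 57055 / 602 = 94.78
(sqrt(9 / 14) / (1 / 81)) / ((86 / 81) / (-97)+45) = 1909251 * sqrt(14) / 4948706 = 1.44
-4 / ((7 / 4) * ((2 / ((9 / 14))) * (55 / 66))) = -216 / 245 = -0.88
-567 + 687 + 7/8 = 967/8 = 120.88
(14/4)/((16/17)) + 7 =343/32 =10.72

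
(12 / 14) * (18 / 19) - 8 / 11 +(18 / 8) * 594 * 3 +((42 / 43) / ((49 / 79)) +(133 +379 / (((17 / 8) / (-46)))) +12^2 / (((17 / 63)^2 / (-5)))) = -72453947149 / 5194486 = -13948.24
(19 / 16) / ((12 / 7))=133 / 192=0.69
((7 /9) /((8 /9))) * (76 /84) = 19 /24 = 0.79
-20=-20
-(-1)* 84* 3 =252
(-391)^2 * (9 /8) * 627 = 862707483 /8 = 107838435.38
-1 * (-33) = 33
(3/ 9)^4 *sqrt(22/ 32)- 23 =-23 + sqrt(11)/ 324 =-22.99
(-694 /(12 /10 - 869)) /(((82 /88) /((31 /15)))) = 946616 /533697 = 1.77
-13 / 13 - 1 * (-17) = 16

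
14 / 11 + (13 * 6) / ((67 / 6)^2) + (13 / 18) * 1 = 2329139 / 888822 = 2.62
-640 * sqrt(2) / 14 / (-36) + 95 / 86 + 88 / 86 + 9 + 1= 80 * sqrt(2) / 63 + 1043 / 86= 13.92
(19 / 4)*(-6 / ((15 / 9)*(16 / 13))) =-2223 / 160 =-13.89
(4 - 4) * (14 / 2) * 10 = 0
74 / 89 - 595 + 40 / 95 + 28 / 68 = -593.34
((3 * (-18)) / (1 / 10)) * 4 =-2160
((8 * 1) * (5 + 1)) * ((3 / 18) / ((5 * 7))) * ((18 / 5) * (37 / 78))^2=98568 / 147875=0.67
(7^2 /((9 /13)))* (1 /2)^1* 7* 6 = 4459 /3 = 1486.33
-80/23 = -3.48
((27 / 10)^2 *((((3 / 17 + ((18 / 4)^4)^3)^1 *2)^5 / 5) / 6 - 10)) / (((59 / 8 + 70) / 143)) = 3546479723710283048053318312202187458287430697477155419783167866037 / 158327014213516104795422720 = 22399713285362556757550070000000000000000.00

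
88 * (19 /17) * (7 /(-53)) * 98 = -1146992 /901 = -1273.02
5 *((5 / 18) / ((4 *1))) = 25 / 72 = 0.35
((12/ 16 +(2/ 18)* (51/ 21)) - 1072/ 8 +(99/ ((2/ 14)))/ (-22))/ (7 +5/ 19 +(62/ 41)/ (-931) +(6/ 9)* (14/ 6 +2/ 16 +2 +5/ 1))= -226021397/ 18643297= -12.12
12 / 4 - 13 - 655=-665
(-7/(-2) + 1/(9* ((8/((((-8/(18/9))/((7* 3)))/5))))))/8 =3307/7560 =0.44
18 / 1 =18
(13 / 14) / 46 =13 / 644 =0.02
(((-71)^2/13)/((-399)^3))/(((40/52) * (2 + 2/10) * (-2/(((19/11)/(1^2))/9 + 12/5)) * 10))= 6467603/13834917142200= 0.00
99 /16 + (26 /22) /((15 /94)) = 35887 /2640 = 13.59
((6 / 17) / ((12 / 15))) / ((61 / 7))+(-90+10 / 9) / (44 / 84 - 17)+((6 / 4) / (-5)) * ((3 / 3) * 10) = 2632477 / 1076406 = 2.45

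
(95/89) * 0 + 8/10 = 4/5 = 0.80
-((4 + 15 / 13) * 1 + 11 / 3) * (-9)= 1032 / 13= 79.38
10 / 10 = 1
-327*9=-2943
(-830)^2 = 688900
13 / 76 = 0.17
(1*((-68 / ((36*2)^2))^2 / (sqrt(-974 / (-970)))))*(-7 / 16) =-2023*sqrt(236195) / 13087567872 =-0.00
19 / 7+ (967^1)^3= 6329617460 / 7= 904231065.71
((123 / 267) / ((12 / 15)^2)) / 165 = 205 / 46992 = 0.00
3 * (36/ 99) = 12/ 11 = 1.09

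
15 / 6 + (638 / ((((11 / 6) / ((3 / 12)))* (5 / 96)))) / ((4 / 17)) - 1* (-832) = 79337 / 10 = 7933.70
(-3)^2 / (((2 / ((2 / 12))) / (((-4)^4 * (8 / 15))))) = 512 / 5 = 102.40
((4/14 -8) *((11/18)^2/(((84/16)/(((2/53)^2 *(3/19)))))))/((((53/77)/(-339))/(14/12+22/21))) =0.13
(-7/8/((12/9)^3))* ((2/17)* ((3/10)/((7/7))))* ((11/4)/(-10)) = 6237/1740800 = 0.00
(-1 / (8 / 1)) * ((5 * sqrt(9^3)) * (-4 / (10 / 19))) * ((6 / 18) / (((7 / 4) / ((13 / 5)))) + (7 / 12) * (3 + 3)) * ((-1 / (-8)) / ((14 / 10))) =143469 / 3136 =45.75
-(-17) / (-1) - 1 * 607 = -624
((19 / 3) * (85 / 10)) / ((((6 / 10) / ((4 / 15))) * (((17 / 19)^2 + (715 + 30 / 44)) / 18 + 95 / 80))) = 41044256 / 70320759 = 0.58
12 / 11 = 1.09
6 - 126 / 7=-12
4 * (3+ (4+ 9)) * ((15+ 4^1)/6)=608/3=202.67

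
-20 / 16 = -5 / 4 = -1.25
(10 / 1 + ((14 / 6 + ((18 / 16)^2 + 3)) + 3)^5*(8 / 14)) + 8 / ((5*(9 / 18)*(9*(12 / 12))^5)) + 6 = 25843548620366116957 / 554779583447040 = 46583.45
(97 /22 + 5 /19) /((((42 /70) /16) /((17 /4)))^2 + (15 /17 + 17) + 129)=112883400 /3548738281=0.03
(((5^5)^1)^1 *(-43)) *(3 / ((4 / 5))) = -503906.25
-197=-197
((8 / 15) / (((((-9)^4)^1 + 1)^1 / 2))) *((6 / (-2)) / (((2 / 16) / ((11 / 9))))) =-704 / 147645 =-0.00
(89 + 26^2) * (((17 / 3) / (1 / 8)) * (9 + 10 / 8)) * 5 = 1777350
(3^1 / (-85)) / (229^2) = -3 / 4457485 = -0.00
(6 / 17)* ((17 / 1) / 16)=3 / 8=0.38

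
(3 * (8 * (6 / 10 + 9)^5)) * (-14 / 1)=-85614133248 / 3125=-27396522.64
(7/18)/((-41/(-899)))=6293/738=8.53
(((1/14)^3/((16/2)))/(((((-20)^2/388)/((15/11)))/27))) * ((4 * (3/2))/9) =2619/2414720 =0.00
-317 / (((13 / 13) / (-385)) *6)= 122045 / 6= 20340.83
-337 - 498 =-835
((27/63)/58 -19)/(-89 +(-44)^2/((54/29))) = -208197/10421614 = -0.02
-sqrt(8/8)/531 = -1/531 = -0.00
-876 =-876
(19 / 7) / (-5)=-19 / 35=-0.54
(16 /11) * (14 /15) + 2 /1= 554 /165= 3.36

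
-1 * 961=-961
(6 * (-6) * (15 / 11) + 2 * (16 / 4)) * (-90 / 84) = 3390 / 77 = 44.03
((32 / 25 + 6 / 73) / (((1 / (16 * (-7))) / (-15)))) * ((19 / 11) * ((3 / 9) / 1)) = 480928 / 365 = 1317.61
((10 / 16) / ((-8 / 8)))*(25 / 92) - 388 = -388.17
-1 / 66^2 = -1 / 4356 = -0.00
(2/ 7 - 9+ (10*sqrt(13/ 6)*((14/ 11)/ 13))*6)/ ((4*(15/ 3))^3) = -61/ 56000+ 7*sqrt(78)/ 57200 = -0.00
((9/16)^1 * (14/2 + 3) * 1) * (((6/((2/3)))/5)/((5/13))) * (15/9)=351/8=43.88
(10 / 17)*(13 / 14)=65 / 119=0.55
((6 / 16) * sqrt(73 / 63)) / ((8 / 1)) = sqrt(511) / 448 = 0.05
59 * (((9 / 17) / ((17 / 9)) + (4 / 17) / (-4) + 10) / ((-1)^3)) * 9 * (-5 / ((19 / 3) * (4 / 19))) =11764305 / 578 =20353.47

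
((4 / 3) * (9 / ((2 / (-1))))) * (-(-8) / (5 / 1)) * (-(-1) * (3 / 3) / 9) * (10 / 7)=-32 / 21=-1.52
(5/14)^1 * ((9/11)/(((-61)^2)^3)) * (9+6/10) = 216/3967068825797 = 0.00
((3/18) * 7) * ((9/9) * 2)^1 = 2.33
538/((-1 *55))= -9.78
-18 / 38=-9 / 19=-0.47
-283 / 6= -47.17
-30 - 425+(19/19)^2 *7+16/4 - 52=-496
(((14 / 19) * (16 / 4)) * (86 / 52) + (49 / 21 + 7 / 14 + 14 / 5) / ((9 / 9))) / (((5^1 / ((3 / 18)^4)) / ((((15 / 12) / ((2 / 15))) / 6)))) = 0.00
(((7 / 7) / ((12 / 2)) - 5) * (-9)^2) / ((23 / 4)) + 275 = 4759 / 23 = 206.91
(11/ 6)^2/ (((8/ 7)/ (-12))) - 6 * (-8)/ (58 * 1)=-23987/ 696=-34.46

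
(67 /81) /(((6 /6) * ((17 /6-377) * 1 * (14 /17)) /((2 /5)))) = -2278 /2121525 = -0.00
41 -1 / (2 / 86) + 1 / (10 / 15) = -1 / 2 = -0.50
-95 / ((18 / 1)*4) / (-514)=0.00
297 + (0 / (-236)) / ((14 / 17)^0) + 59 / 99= 29462 / 99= 297.60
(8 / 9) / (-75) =-8 / 675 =-0.01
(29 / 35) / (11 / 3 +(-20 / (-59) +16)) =5133 / 123935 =0.04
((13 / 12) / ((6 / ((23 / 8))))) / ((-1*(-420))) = 299 / 241920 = 0.00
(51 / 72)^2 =289 / 576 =0.50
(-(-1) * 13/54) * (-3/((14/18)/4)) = -26/7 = -3.71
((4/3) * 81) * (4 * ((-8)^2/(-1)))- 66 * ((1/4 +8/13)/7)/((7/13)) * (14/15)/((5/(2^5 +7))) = -27758.31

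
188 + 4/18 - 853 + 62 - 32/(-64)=-10841/18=-602.28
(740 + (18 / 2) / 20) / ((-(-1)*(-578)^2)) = 14809 / 6681680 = 0.00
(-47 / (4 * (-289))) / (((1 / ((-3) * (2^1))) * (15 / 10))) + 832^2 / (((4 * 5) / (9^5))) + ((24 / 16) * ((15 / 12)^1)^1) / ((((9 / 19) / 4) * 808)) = 14317251776771563 / 7005360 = 2043756748.66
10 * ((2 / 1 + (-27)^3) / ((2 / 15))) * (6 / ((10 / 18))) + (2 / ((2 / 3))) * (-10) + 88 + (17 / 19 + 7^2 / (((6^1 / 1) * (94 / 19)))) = -170829643955 / 10716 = -15941549.45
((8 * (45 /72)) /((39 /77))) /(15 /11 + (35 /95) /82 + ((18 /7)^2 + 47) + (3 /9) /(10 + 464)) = 7662408369 /42675873370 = 0.18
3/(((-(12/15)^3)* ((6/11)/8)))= -1375/16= -85.94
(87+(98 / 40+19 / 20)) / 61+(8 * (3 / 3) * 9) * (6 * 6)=2593.48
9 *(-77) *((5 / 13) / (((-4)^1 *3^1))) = 1155 / 52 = 22.21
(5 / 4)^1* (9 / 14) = 45 / 56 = 0.80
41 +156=197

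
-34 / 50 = -17 / 25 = -0.68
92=92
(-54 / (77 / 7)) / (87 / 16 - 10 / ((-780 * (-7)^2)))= -1651104 / 1828915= -0.90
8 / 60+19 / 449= 1183 / 6735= 0.18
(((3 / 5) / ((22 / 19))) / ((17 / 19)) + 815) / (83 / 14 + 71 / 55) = 10675931 / 94503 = 112.97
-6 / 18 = -1 / 3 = -0.33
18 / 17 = 1.06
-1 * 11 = -11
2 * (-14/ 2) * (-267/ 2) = 1869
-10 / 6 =-5 / 3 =-1.67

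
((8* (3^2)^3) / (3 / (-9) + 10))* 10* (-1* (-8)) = 1399680 / 29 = 48264.83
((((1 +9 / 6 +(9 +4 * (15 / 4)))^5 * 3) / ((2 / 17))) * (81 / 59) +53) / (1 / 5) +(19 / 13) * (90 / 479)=53787760620028945 / 23513152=2287560622.24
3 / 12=1 / 4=0.25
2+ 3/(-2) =1/2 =0.50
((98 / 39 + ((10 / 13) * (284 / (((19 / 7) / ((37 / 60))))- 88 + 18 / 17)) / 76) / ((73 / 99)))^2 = 1303914406160025 / 135676509696676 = 9.61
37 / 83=0.45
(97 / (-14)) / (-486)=97 / 6804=0.01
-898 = -898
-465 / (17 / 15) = -6975 / 17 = -410.29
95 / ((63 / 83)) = 7885 / 63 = 125.16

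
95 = 95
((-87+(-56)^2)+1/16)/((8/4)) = 48785/32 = 1524.53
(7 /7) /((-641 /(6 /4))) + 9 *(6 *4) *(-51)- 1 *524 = -14794283 /1282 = -11540.00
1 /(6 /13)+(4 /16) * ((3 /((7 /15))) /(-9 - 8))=2959 /1428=2.07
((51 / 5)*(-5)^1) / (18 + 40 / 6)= -153 / 74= -2.07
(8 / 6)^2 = 16 / 9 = 1.78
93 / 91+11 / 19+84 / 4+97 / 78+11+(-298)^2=88838.84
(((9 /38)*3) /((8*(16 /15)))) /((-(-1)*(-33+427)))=0.00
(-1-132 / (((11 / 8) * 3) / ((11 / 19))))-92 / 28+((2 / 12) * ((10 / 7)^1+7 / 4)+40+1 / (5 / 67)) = 496639 / 15960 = 31.12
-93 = -93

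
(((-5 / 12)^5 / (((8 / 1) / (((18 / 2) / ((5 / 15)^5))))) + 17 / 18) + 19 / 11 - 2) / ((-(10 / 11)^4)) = 2980916917 / 737280000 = 4.04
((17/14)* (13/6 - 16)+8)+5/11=-7709/924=-8.34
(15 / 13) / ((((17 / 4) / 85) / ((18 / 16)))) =25.96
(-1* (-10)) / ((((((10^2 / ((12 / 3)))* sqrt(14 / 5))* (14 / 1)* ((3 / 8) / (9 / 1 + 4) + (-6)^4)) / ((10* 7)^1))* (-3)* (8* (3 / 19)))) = -247* sqrt(70) / 8491581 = -0.00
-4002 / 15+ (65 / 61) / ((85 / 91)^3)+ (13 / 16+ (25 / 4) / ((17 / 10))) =-31288368967 / 119877200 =-261.00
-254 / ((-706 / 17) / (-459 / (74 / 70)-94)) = -42193337 / 13061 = -3230.48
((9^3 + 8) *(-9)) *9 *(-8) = 477576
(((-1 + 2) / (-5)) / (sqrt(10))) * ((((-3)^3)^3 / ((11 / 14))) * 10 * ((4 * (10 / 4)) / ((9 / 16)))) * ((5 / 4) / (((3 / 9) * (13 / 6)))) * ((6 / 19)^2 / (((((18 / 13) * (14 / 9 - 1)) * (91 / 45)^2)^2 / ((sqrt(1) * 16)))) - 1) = -386930016983520 * sqrt(10) / 2992430441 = -408891.76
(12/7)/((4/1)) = 0.43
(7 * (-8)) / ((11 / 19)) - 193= -3187 / 11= -289.73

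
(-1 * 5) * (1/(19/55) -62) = 5615/19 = 295.53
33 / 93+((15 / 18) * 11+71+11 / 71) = 80.68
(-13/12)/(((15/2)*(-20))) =13/1800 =0.01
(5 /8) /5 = 1 /8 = 0.12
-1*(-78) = 78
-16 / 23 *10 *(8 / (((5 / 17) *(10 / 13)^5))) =-50495848 / 71875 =-702.55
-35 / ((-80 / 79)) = 553 / 16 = 34.56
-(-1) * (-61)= -61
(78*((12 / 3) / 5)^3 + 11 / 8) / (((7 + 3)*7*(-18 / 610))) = -2519971 / 126000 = -20.00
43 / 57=0.75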